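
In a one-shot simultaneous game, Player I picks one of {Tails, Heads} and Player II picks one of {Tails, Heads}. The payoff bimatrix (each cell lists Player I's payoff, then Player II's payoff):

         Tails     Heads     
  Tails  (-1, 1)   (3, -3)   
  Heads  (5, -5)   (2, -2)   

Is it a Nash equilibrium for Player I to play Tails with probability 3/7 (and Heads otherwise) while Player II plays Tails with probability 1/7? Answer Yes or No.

Yes

Check Player II's indifference given Player I's mix p = 3/7:
  payoff from Tails = -17/7; payoff from Heads = -17/7 — equal.
Check Player I's indifference given Player II's mix q = 1/7:
  payoff from Tails = 17/7; payoff from Heads = 17/7 — equal.
Both players are indifferent, so neither can profitably deviate.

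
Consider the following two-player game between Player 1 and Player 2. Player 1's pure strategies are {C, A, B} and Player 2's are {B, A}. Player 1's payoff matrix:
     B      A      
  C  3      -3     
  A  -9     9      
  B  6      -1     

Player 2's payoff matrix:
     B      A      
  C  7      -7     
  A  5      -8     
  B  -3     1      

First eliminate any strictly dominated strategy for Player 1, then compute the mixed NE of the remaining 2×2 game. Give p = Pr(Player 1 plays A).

p = 4/17

Player 1's strategy C is strictly dominated by B: 6 > 3 and -1 > -3. Eliminate C.
For Player 2 to be willing to mix, Player 2 must be indifferent between B and A, which pins down Player 1's mix.
  Player 2's expected payoff from B: p·5 + (1−p)·(-3) = 8p - 3
  Player 2's expected payoff from A: p·(-8) + (1−p)·1 = -9p + 1
  8p - 3 = -9p + 1  ⇒  17p = 4  ⇒  p = 4/17.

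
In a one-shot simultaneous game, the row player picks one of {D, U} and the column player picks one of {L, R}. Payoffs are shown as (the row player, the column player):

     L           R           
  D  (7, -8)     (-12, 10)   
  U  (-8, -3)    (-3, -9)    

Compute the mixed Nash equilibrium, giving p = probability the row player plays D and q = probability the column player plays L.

p = 1/4, q = 3/8

In a mixed equilibrium the column player is indifferent between L and R; this condition fixes p.
  the column player's payoff from L: p·(-8) + (1−p)·(-3) = -5p - 3
  the column player's payoff from R: p·10 + (1−p)·(-9) = 19p - 9
  -5p - 3 = 19p - 9  ⇒  -24p = -6  ⇒  p = 1/4.
Set the row player's expected payoff from D equal to that from U:
  the row player's payoff to D: q·7 + (1−q)·(-12) = 19q - 12
  the row player's payoff to U: q·(-8) + (1−q)·(-3) = -5q - 3
  19q - 12 = -5q - 3  ⇒  24q = 9  ⇒  q = 3/8.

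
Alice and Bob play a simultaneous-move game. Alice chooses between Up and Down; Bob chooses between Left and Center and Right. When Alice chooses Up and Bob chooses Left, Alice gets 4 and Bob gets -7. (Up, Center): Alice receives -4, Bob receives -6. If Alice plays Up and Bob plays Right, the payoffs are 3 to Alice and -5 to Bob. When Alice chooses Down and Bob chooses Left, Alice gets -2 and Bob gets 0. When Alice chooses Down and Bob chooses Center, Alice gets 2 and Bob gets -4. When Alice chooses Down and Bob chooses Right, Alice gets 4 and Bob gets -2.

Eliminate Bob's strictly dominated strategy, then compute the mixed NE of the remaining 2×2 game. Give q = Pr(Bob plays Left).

q = 1/7

Bob's strategy Center is strictly dominated by Right: -5 > -6 and -2 > -4. Eliminate Center.
In a mixed equilibrium Alice is indifferent between Up and Down; this condition fixes q.
  Alice's expected payoff from Up: q·4 + (1−q)·3 = q + 3
  Alice's expected payoff from Down: q·(-2) + (1−q)·4 = -6q + 4
  q + 3 = -6q + 4  ⇒  7q = 1  ⇒  q = 1/7.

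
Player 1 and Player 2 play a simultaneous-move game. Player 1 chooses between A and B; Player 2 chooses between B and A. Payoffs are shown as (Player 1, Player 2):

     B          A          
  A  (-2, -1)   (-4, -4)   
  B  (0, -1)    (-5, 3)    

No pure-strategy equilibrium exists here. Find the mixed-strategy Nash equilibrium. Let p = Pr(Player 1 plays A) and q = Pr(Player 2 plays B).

Player 1's mix must leave Player 2 indifferent between B and A.
  Player 2's payoff from B: p·(-1) + (1−p)·(-1) = -1
  Player 2's payoff from A: p·(-4) + (1−p)·3 = -7p + 3
  -1 = -7p + 3  ⇒  7p = 4  ⇒  p = 4/7.
Player 2's mix must leave Player 1 indifferent between A and B.
  Player 1's payoff to A: q·(-2) + (1−q)·(-4) = 2q - 4
  Player 1's payoff to B: q·0 + (1−q)·(-5) = 5q - 5
  2q - 4 = 5q - 5  ⇒  -3q = -1  ⇒  q = 1/3.

p = 4/7, q = 1/3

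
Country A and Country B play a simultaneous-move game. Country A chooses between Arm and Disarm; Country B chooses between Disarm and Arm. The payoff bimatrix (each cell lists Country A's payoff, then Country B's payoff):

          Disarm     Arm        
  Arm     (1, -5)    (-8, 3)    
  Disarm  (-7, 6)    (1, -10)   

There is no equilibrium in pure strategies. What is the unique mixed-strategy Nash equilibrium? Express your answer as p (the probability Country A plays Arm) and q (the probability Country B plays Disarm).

Set Country B's expected payoff from Disarm equal to that from Arm:
  Country B's payoff to Disarm: p·(-5) + (1−p)·6 = -11p + 6
  Country B's payoff to Arm: p·3 + (1−p)·(-10) = 13p - 10
  -11p + 6 = 13p - 10  ⇒  -24p = -16  ⇒  p = 2/3.
Country B's mix must leave Country A indifferent between Arm and Disarm.
  Country A's payoff from Arm: q·1 + (1−q)·(-8) = 9q - 8
  Country A's payoff from Disarm: q·(-7) + (1−q)·1 = -8q + 1
  9q - 8 = -8q + 1  ⇒  17q = 9  ⇒  q = 9/17.

p = 2/3, q = 9/17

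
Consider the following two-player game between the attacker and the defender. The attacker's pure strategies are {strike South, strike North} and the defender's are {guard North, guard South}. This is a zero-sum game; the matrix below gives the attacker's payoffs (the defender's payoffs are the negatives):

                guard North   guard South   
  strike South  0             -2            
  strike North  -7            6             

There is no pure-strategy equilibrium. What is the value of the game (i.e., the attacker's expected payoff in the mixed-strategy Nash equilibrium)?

v = -14/15

In a mixed equilibrium the attacker is indifferent between strike South and strike North; this condition fixes q.
  the attacker's payoff to strike South: q·0 + (1−q)·(-2) = 2q - 2
  the attacker's payoff to strike North: q·(-7) + (1−q)·6 = -13q + 6
  2q - 2 = -13q + 6  ⇒  15q = 8  ⇒  q = 8/15.
The value is the attacker's expected payoff against this mix (using strike South): (8/15)·0 + (7/15)·(-2) = -14/15.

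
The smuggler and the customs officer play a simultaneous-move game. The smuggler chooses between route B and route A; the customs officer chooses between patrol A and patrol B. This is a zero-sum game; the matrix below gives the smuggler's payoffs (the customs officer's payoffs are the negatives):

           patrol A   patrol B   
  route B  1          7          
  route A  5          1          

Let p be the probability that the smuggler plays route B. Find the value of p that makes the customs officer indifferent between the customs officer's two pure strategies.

p = 2/5

In a mixed equilibrium the customs officer is indifferent between patrol A and patrol B; this condition fixes p.
  the customs officer's payoff to patrol A: p·(-1) + (1−p)·(-5) = 4p - 5
  the customs officer's payoff to patrol B: p·(-7) + (1−p)·(-1) = -6p - 1
  4p - 5 = -6p - 1  ⇒  10p = 4  ⇒  p = 2/5.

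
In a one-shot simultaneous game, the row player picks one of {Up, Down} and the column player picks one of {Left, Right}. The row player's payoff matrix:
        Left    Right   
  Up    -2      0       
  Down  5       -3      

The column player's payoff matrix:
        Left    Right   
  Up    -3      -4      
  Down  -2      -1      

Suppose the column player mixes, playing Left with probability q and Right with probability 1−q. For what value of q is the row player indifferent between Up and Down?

Set the row player's expected payoff from Up equal to that from Down:
  the row player's payoff to Up: q·(-2) + (1−q)·0 = -2q
  the row player's payoff to Down: q·5 + (1−q)·(-3) = 8q - 3
  -2q = 8q - 3  ⇒  -10q = -3  ⇒  q = 3/10.

q = 3/10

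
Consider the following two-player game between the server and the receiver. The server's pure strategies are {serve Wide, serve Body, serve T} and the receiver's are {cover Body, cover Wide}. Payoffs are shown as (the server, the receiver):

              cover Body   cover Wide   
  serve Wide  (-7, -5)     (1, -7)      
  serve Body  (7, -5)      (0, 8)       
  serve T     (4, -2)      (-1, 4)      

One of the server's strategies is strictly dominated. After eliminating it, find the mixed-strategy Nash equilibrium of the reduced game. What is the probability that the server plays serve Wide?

The server's strategy serve T is strictly dominated by serve Body: 7 > 4 and 0 > -1. Eliminate serve T.
For the receiver to be willing to mix, the receiver must be indifferent between cover Body and cover Wide, which pins down the server's mix.
  the receiver's expected payoff from cover Body: p·(-5) + (1−p)·(-5) = -5
  the receiver's expected payoff from cover Wide: p·(-7) + (1−p)·8 = -15p + 8
  -5 = -15p + 8  ⇒  15p = 13  ⇒  p = 13/15.

p = 13/15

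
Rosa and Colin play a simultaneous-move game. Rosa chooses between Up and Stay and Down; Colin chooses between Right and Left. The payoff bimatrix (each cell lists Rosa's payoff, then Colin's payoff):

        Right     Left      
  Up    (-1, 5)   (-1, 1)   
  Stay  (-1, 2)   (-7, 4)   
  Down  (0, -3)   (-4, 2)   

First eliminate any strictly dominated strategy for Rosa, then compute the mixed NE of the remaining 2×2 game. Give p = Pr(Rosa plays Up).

p = 5/9

Rosa's strategy Stay is strictly dominated by Down: 0 > -1 and -4 > -7. Eliminate Stay.
Rosa's mix must leave Colin indifferent between Right and Left.
  Colin's payoff from Right: p·5 + (1−p)·(-3) = 8p - 3
  Colin's payoff from Left: p·1 + (1−p)·2 = -p + 2
  8p - 3 = -p + 2  ⇒  9p = 5  ⇒  p = 5/9.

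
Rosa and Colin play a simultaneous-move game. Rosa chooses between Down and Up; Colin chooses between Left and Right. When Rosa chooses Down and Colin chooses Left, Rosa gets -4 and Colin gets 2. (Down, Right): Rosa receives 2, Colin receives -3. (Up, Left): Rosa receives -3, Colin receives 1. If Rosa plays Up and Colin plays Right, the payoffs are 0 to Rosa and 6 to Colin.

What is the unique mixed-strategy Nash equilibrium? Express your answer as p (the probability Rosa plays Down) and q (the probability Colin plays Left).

Set Colin's expected payoff from Left equal to that from Right:
  Colin's payoff from Left: p·2 + (1−p)·1 = p + 1
  Colin's payoff from Right: p·(-3) + (1−p)·6 = -9p + 6
  p + 1 = -9p + 6  ⇒  10p = 5  ⇒  p = 1/2.
Colin's mix must leave Rosa indifferent between Down and Up.
  Rosa's payoff from Down: q·(-4) + (1−q)·2 = -6q + 2
  Rosa's payoff from Up: q·(-3) + (1−q)·0 = -3q
  -6q + 2 = -3q  ⇒  -3q = -2  ⇒  q = 2/3.

p = 1/2, q = 2/3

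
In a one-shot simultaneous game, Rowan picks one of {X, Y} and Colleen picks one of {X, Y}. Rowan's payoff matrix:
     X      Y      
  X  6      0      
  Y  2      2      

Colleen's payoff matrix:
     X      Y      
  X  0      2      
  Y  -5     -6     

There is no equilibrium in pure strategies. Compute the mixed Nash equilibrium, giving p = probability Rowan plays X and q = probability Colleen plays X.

p = 1/3, q = 1/3

Set Colleen's expected payoff from X equal to that from Y:
  Colleen's expected payoff from X: p·0 + (1−p)·(-5) = 5p - 5
  Colleen's expected payoff from Y: p·2 + (1−p)·(-6) = 8p - 6
  5p - 5 = 8p - 6  ⇒  -3p = -1  ⇒  p = 1/3.
Rowan's indifference between X and Y determines Colleen's mixing probability q:
  Rowan's payoff from X: q·6 + (1−q)·0 = 6q
  Rowan's payoff from Y: q·2 + (1−q)·2 = 2
  6q = 2  ⇒  6q = 2  ⇒  q = 1/3.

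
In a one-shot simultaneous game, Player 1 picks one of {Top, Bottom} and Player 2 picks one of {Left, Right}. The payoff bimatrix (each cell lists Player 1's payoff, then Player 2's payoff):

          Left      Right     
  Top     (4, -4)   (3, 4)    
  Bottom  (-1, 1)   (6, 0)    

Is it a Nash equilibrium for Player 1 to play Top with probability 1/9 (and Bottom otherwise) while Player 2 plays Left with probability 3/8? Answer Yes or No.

Yes

Check Player 2's indifference given Player 1's mix p = 1/9:
  payoff from Left = 4/9; payoff from Right = 4/9 — equal.
Check Player 1's indifference given Player 2's mix q = 3/8:
  payoff from Top = 27/8; payoff from Bottom = 27/8 — equal.
Both players are indifferent, so neither can profitably deviate.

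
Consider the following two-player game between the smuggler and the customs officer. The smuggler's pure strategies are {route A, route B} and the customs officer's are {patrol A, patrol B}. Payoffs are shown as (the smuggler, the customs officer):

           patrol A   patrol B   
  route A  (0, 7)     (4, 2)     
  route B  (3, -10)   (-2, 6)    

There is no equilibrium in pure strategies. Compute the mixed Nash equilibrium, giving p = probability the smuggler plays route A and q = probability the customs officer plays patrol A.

p = 16/21, q = 2/3

In a mixed equilibrium the customs officer is indifferent between patrol A and patrol B; this condition fixes p.
  the customs officer's payoff from patrol A: p·7 + (1−p)·(-10) = 17p - 10
  the customs officer's payoff from patrol B: p·2 + (1−p)·6 = -4p + 6
  17p - 10 = -4p + 6  ⇒  21p = 16  ⇒  p = 16/21.
The customs officer's mix must leave the smuggler indifferent between route A and route B.
  the smuggler's payoff from route A: q·0 + (1−q)·4 = -4q + 4
  the smuggler's payoff from route B: q·3 + (1−q)·(-2) = 5q - 2
  -4q + 4 = 5q - 2  ⇒  -9q = -6  ⇒  q = 2/3.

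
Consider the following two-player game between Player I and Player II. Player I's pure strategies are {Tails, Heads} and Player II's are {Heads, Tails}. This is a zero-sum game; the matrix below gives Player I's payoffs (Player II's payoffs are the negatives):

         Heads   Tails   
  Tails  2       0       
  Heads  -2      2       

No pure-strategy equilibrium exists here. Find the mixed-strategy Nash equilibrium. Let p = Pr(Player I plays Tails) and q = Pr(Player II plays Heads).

p = 2/3, q = 1/3

For Player II to be willing to mix, Player II must be indifferent between Heads and Tails, which pins down Player I's mix.
  Player II's payoff to Heads: p·(-2) + (1−p)·2 = -4p + 2
  Player II's payoff to Tails: p·0 + (1−p)·(-2) = 2p - 2
  -4p + 2 = 2p - 2  ⇒  -6p = -4  ⇒  p = 2/3.
Player II's mix must leave Player I indifferent between Tails and Heads.
  Player I's expected payoff from Tails: q·2 + (1−q)·0 = 2q
  Player I's expected payoff from Heads: q·(-2) + (1−q)·2 = -4q + 2
  2q = -4q + 2  ⇒  6q = 2  ⇒  q = 1/3.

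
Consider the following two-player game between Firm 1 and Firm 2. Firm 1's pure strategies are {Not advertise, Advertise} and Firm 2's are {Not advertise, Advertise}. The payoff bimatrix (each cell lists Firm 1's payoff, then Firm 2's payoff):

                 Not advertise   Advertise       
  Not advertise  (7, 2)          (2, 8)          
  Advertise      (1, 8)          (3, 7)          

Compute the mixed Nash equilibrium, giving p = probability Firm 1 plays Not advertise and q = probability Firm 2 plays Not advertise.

p = 1/7, q = 1/7

Firm 1's mix must leave Firm 2 indifferent between Not advertise and Advertise.
  Firm 2's payoff from Not advertise: p·2 + (1−p)·8 = -6p + 8
  Firm 2's payoff from Advertise: p·8 + (1−p)·7 = p + 7
  -6p + 8 = p + 7  ⇒  -7p = -1  ⇒  p = 1/7.
Set Firm 1's expected payoff from Not advertise equal to that from Advertise:
  Firm 1's payoff from Not advertise: q·7 + (1−q)·2 = 5q + 2
  Firm 1's payoff from Advertise: q·1 + (1−q)·3 = -2q + 3
  5q + 2 = -2q + 3  ⇒  7q = 1  ⇒  q = 1/7.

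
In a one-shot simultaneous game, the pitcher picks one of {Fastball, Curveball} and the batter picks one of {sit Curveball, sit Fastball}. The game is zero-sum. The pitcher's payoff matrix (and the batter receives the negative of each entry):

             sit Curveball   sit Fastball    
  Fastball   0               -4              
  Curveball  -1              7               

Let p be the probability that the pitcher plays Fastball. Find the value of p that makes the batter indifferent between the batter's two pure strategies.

The pitcher's mix must leave the batter indifferent between sit Curveball and sit Fastball.
  the batter's payoff to sit Curveball: p·0 + (1−p)·1 = -p + 1
  the batter's payoff to sit Fastball: p·4 + (1−p)·(-7) = 11p - 7
  -p + 1 = 11p - 7  ⇒  -12p = -8  ⇒  p = 2/3.

p = 2/3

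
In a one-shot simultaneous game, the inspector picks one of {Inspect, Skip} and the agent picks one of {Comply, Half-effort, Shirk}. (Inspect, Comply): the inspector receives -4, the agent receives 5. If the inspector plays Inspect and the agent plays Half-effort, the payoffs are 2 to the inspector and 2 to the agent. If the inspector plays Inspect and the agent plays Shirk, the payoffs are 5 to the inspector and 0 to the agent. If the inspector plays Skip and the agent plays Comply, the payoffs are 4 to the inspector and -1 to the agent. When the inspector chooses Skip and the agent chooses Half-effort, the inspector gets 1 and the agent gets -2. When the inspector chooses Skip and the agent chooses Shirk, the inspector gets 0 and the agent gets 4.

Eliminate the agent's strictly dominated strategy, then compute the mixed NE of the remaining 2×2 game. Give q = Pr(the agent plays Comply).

q = 5/13

The agent's strategy Half-effort is strictly dominated by Comply: 5 > 2 and -1 > -2. Eliminate Half-effort.
The inspector's indifference between Inspect and Skip determines the agent's mixing probability q:
  the inspector's payoff from Inspect: q·(-4) + (1−q)·5 = -9q + 5
  the inspector's payoff from Skip: q·4 + (1−q)·0 = 4q
  -9q + 5 = 4q  ⇒  -13q = -5  ⇒  q = 5/13.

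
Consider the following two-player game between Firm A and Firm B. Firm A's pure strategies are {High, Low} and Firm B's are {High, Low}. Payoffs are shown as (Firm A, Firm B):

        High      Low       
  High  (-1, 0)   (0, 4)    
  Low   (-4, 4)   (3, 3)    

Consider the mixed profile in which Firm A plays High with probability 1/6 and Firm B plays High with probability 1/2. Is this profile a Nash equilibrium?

No

Given Firm A's mix p = 1/6, Firm B's payoff from High is 10/3 but from Low is 19/6. Firm B strictly prefers High, so Firm B would not mix.
So the proposed profile is not a Nash equilibrium.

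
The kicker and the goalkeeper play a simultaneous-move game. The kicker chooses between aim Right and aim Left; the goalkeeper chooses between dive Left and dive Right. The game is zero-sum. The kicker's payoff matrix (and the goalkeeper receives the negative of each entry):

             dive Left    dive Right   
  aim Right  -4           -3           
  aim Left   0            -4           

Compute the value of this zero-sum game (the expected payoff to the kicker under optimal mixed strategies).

v = -16/5

In a mixed equilibrium the kicker is indifferent between aim Right and aim Left; this condition fixes q.
  the kicker's payoff to aim Right: q·(-4) + (1−q)·(-3) = -q - 3
  the kicker's payoff to aim Left: q·0 + (1−q)·(-4) = 4q - 4
  -q - 3 = 4q - 4  ⇒  -5q = -1  ⇒  q = 1/5.
The value is the kicker's expected payoff against this mix (using aim Right): (1/5)·(-4) + (4/5)·(-3) = -16/5.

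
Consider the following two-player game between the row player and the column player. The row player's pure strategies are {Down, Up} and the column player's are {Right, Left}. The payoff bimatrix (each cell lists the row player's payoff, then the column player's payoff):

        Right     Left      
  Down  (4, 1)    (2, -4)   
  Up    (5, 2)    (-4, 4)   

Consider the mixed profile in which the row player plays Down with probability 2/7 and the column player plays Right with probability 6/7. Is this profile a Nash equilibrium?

Check the column player's indifference given the row player's mix p = 2/7:
  payoff from Right = 12/7; payoff from Left = 12/7 — equal.
Check the row player's indifference given the column player's mix q = 6/7:
  payoff from Down = 26/7; payoff from Up = 26/7 — equal.
Both players are indifferent, so neither can profitably deviate.

Yes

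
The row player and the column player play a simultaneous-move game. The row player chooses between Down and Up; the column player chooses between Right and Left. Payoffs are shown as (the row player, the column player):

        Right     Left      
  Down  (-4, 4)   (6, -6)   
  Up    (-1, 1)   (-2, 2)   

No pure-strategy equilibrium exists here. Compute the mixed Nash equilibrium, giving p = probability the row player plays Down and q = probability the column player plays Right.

For the column player to be willing to mix, the column player must be indifferent between Right and Left, which pins down the row player's mix.
  the column player's expected payoff from Right: p·4 + (1−p)·1 = 3p + 1
  the column player's expected payoff from Left: p·(-6) + (1−p)·2 = -8p + 2
  3p + 1 = -8p + 2  ⇒  11p = 1  ⇒  p = 1/11.
The row player's indifference between Down and Up determines the column player's mixing probability q:
  the row player's payoff from Down: q·(-4) + (1−q)·6 = -10q + 6
  the row player's payoff from Up: q·(-1) + (1−q)·(-2) = q - 2
  -10q + 6 = q - 2  ⇒  -11q = -8  ⇒  q = 8/11.

p = 1/11, q = 8/11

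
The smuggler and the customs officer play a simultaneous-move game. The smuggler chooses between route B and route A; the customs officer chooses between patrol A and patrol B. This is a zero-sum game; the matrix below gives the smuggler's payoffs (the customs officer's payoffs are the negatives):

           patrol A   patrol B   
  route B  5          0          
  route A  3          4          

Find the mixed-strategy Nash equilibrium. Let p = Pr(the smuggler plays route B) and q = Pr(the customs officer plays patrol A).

p = 1/6, q = 2/3

The customs officer's indifference between patrol A and patrol B determines the smuggler's mixing probability p:
  the customs officer's payoff from patrol A: p·(-5) + (1−p)·(-3) = -2p - 3
  the customs officer's payoff from patrol B: p·0 + (1−p)·(-4) = 4p - 4
  -2p - 3 = 4p - 4  ⇒  -6p = -1  ⇒  p = 1/6.
For the smuggler to be willing to mix, the smuggler must be indifferent between route B and route A, which pins down the customs officer's mix.
  the smuggler's expected payoff from route B: q·5 + (1−q)·0 = 5q
  the smuggler's expected payoff from route A: q·3 + (1−q)·4 = -q + 4
  5q = -q + 4  ⇒  6q = 4  ⇒  q = 2/3.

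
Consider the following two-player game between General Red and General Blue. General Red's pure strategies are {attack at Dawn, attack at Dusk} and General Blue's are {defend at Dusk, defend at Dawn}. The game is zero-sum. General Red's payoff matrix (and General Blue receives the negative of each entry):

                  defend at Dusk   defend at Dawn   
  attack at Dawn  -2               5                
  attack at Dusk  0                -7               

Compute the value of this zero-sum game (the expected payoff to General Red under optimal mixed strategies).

v = -1

For General Red to be willing to mix, General Red must be indifferent between attack at Dawn and attack at Dusk, which pins down General Blue's mix.
  General Red's payoff from attack at Dawn: q·(-2) + (1−q)·5 = -7q + 5
  General Red's payoff from attack at Dusk: q·0 + (1−q)·(-7) = 7q - 7
  -7q + 5 = 7q - 7  ⇒  -14q = -12  ⇒  q = 6/7.
The value is General Red's expected payoff against this mix (using attack at Dawn): (6/7)·(-2) + (1/7)·5 = -1.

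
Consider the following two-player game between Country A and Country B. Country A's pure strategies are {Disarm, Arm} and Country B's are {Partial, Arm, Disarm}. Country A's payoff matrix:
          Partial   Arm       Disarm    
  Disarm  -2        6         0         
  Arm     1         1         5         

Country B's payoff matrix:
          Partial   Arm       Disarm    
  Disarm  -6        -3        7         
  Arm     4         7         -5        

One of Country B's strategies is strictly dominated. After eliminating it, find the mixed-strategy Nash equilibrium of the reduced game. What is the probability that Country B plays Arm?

q = 1/2

Country B's strategy Partial is strictly dominated by Arm: -3 > -6 and 7 > 4. Eliminate Partial.
Country B's mix must leave Country A indifferent between Disarm and Arm.
  Country A's payoff from Disarm: q·6 + (1−q)·0 = 6q
  Country A's payoff from Arm: q·1 + (1−q)·5 = -4q + 5
  6q = -4q + 5  ⇒  10q = 5  ⇒  q = 1/2.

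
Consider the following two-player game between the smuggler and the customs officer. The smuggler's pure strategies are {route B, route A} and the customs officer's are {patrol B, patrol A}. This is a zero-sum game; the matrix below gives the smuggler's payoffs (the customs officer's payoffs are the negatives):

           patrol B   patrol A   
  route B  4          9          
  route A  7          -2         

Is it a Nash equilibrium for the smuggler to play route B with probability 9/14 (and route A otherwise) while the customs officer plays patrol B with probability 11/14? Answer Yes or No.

Yes

Check the customs officer's indifference given the smuggler's mix p = 9/14:
  payoff from patrol B = -71/14; payoff from patrol A = -71/14 — equal.
Check the smuggler's indifference given the customs officer's mix q = 11/14:
  payoff from route B = 71/14; payoff from route A = 71/14 — equal.
Both players are indifferent, so neither can profitably deviate.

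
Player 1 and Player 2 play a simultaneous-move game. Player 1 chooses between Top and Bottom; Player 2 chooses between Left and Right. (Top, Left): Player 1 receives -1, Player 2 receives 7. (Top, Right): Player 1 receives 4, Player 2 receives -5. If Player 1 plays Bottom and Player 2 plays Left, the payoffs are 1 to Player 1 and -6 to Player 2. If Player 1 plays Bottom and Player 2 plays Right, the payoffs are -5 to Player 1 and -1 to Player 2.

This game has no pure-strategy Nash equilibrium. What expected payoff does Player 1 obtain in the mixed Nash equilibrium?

-1/11

Player 1's indifference between Top and Bottom determines Player 2's mixing probability q:
  Player 1's payoff from Top: q·(-1) + (1−q)·4 = -5q + 4
  Player 1's payoff from Bottom: q·1 + (1−q)·(-5) = 6q - 5
  -5q + 4 = 6q - 5  ⇒  -11q = -9  ⇒  q = 9/11.
At equilibrium Player 1 is indifferent across rows, so Player 1's payoff equals the payoff from Top: (9/11)·(-1) + (2/11)·4 = -1/11.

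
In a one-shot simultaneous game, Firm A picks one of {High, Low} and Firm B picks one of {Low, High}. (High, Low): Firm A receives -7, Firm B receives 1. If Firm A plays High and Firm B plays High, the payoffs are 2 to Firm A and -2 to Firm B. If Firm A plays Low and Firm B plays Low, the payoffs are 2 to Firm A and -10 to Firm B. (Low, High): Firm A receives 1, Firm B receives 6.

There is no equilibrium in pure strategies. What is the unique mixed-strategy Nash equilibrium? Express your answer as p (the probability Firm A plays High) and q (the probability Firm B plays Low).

p = 16/19, q = 1/10

Set Firm B's expected payoff from Low equal to that from High:
  Firm B's payoff from Low: p·1 + (1−p)·(-10) = 11p - 10
  Firm B's payoff from High: p·(-2) + (1−p)·6 = -8p + 6
  11p - 10 = -8p + 6  ⇒  19p = 16  ⇒  p = 16/19.
Set Firm A's expected payoff from High equal to that from Low:
  Firm A's payoff from High: q·(-7) + (1−q)·2 = -9q + 2
  Firm A's payoff from Low: q·2 + (1−q)·1 = q + 1
  -9q + 2 = q + 1  ⇒  -10q = -1  ⇒  q = 1/10.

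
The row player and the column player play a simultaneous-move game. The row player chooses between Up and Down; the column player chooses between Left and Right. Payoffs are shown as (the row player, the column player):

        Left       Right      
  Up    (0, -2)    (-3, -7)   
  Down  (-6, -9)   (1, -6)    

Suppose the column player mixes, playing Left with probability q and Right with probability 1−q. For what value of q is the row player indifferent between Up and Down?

For the row player to be willing to mix, the row player must be indifferent between Up and Down, which pins down the column player's mix.
  the row player's expected payoff from Up: q·0 + (1−q)·(-3) = 3q - 3
  the row player's expected payoff from Down: q·(-6) + (1−q)·1 = -7q + 1
  3q - 3 = -7q + 1  ⇒  10q = 4  ⇒  q = 2/5.

q = 2/5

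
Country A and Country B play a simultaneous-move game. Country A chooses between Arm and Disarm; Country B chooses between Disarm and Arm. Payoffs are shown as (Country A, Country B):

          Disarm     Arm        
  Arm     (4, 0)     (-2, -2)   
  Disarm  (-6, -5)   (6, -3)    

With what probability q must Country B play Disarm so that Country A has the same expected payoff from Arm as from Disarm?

Country A's indifference between Arm and Disarm determines Country B's mixing probability q:
  Country A's payoff from Arm: q·4 + (1−q)·(-2) = 6q - 2
  Country A's payoff from Disarm: q·(-6) + (1−q)·6 = -12q + 6
  6q - 2 = -12q + 6  ⇒  18q = 8  ⇒  q = 4/9.

q = 4/9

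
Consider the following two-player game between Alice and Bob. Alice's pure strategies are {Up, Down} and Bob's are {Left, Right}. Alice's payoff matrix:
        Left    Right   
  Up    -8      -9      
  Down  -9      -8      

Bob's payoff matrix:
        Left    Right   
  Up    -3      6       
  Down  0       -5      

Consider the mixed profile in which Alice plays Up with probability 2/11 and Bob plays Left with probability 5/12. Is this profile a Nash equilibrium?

Given Alice's mix p = 2/11, Bob's payoff from Left is -6/11 but from Right is -3. Bob strictly prefers Left, so Bob would not mix.
So the proposed profile is not a Nash equilibrium.

No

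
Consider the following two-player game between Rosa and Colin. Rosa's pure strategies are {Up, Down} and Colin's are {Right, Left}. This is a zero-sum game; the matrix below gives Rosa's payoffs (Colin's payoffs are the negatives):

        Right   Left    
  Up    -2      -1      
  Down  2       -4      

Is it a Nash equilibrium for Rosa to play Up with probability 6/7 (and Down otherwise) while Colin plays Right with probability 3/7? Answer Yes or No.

Yes

Check Colin's indifference given Rosa's mix p = 6/7:
  payoff from Right = 10/7; payoff from Left = 10/7 — equal.
Check Rosa's indifference given Colin's mix q = 3/7:
  payoff from Up = -10/7; payoff from Down = -10/7 — equal.
Both players are indifferent, so neither can profitably deviate.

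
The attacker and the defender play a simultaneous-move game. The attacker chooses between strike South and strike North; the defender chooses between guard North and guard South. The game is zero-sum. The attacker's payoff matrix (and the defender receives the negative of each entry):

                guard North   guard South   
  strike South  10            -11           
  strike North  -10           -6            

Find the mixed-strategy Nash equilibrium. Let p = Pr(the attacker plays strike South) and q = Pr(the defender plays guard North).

The defender's indifference between guard North and guard South determines the attacker's mixing probability p:
  the defender's payoff to guard North: p·(-10) + (1−p)·10 = -20p + 10
  the defender's payoff to guard South: p·11 + (1−p)·6 = 5p + 6
  -20p + 10 = 5p + 6  ⇒  -25p = -4  ⇒  p = 4/25.
Set the attacker's expected payoff from strike South equal to that from strike North:
  the attacker's expected payoff from strike South: q·10 + (1−q)·(-11) = 21q - 11
  the attacker's expected payoff from strike North: q·(-10) + (1−q)·(-6) = -4q - 6
  21q - 11 = -4q - 6  ⇒  25q = 5  ⇒  q = 1/5.

p = 4/25, q = 1/5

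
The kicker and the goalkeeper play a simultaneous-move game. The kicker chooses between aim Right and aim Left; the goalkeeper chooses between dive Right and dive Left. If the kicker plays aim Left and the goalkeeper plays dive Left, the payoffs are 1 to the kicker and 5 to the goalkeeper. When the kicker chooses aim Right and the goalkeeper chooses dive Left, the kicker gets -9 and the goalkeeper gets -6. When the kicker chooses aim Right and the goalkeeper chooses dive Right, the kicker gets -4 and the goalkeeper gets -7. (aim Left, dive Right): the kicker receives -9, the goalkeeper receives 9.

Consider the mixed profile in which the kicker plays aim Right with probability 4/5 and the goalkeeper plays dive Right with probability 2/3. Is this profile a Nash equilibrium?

Yes

Check the goalkeeper's indifference given the kicker's mix p = 4/5:
  payoff from dive Right = -19/5; payoff from dive Left = -19/5 — equal.
Check the kicker's indifference given the goalkeeper's mix q = 2/3:
  payoff from aim Right = -17/3; payoff from aim Left = -17/3 — equal.
Both players are indifferent, so neither can profitably deviate.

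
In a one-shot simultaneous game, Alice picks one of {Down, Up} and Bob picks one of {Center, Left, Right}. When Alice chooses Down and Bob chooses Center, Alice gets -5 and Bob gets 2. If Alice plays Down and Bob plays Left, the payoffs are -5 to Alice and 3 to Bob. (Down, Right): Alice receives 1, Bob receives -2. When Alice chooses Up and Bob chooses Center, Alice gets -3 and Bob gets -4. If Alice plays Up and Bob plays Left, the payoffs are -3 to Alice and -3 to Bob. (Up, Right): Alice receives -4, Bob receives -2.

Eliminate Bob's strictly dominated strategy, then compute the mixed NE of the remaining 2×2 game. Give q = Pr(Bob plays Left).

Bob's strategy Center is strictly dominated by Left: 3 > 2 and -3 > -4. Eliminate Center.
Bob's mix must leave Alice indifferent between Down and Up.
  Alice's expected payoff from Down: q·(-5) + (1−q)·1 = -6q + 1
  Alice's expected payoff from Up: q·(-3) + (1−q)·(-4) = q - 4
  -6q + 1 = q - 4  ⇒  -7q = -5  ⇒  q = 5/7.

q = 5/7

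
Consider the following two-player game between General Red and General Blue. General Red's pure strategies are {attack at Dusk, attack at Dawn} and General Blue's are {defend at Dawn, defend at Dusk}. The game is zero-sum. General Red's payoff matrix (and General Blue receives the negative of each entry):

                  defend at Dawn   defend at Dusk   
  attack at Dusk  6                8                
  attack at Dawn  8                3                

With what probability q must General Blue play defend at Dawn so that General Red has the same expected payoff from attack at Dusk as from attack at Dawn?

q = 5/7

For General Red to be willing to mix, General Red must be indifferent between attack at Dusk and attack at Dawn, which pins down General Blue's mix.
  General Red's expected payoff from attack at Dusk: q·6 + (1−q)·8 = -2q + 8
  General Red's expected payoff from attack at Dawn: q·8 + (1−q)·3 = 5q + 3
  -2q + 8 = 5q + 3  ⇒  -7q = -5  ⇒  q = 5/7.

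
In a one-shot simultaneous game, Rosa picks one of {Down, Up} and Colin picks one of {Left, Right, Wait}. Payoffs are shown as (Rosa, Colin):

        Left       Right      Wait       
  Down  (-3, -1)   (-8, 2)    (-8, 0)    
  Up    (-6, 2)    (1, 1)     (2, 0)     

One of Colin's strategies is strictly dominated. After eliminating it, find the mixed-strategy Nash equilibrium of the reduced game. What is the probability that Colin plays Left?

Colin's strategy Wait is strictly dominated by Right: 2 > 0 and 1 > 0. Eliminate Wait.
In a mixed equilibrium Rosa is indifferent between Down and Up; this condition fixes q.
  Rosa's expected payoff from Down: q·(-3) + (1−q)·(-8) = 5q - 8
  Rosa's expected payoff from Up: q·(-6) + (1−q)·1 = -7q + 1
  5q - 8 = -7q + 1  ⇒  12q = 9  ⇒  q = 3/4.

q = 3/4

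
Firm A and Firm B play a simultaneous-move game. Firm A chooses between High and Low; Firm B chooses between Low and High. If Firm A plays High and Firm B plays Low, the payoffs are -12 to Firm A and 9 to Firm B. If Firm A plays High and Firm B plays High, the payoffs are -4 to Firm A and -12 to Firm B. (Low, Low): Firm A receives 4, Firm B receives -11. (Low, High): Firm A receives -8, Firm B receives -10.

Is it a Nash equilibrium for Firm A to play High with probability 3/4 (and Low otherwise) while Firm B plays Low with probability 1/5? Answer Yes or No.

No

Given Firm A's mix p = 3/4, Firm B's payoff from Low is 4 but from High is -23/2. Firm B strictly prefers Low, so Firm B would not mix.
So the proposed profile is not a Nash equilibrium.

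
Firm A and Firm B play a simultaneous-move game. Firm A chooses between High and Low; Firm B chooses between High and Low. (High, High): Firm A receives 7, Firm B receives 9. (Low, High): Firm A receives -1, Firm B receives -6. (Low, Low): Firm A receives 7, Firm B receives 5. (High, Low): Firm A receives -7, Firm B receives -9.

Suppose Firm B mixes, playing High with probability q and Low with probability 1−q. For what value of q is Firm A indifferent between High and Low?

q = 7/11

Firm A's indifference between High and Low determines Firm B's mixing probability q:
  Firm A's payoff to High: q·7 + (1−q)·(-7) = 14q - 7
  Firm A's payoff to Low: q·(-1) + (1−q)·7 = -8q + 7
  14q - 7 = -8q + 7  ⇒  22q = 14  ⇒  q = 7/11.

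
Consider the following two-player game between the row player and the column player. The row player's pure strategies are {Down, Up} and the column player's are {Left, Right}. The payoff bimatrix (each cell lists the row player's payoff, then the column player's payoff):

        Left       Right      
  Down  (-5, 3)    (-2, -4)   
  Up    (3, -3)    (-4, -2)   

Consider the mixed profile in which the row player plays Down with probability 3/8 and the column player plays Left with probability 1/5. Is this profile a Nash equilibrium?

No

Given the row player's mix p = 3/8, the column player's payoff from Left is -3/4 but from Right is -11/4. The column player strictly prefers Left, so the column player would not mix.
So the proposed profile is not a Nash equilibrium.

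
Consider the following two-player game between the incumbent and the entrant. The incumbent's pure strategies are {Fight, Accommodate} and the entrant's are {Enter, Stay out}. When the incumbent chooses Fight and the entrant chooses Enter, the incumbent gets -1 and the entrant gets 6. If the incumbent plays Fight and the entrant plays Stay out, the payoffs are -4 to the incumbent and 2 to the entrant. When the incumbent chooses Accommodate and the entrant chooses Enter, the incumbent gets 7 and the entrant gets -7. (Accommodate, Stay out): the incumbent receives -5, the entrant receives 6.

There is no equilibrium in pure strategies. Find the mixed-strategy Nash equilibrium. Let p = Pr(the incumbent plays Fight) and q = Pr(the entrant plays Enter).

In a mixed equilibrium the entrant is indifferent between Enter and Stay out; this condition fixes p.
  the entrant's expected payoff from Enter: p·6 + (1−p)·(-7) = 13p - 7
  the entrant's expected payoff from Stay out: p·2 + (1−p)·6 = -4p + 6
  13p - 7 = -4p + 6  ⇒  17p = 13  ⇒  p = 13/17.
The entrant's mix must leave the incumbent indifferent between Fight and Accommodate.
  the incumbent's payoff from Fight: q·(-1) + (1−q)·(-4) = 3q - 4
  the incumbent's payoff from Accommodate: q·7 + (1−q)·(-5) = 12q - 5
  3q - 4 = 12q - 5  ⇒  -9q = -1  ⇒  q = 1/9.

p = 13/17, q = 1/9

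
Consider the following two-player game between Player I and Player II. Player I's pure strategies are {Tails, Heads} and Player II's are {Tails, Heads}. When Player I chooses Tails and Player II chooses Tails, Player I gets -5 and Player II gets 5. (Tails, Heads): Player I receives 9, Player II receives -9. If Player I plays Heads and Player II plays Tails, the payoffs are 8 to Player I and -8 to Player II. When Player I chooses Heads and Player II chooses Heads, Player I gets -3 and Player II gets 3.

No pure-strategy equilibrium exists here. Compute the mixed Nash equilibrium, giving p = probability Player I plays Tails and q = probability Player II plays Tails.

Player II's indifference between Tails and Heads determines Player I's mixing probability p:
  Player II's payoff to Tails: p·5 + (1−p)·(-8) = 13p - 8
  Player II's payoff to Heads: p·(-9) + (1−p)·3 = -12p + 3
  13p - 8 = -12p + 3  ⇒  25p = 11  ⇒  p = 11/25.
Player II's mix must leave Player I indifferent between Tails and Heads.
  Player I's payoff to Tails: q·(-5) + (1−q)·9 = -14q + 9
  Player I's payoff to Heads: q·8 + (1−q)·(-3) = 11q - 3
  -14q + 9 = 11q - 3  ⇒  -25q = -12  ⇒  q = 12/25.

p = 11/25, q = 12/25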